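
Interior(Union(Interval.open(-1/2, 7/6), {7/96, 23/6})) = Interval.open(-1/2, 7/6)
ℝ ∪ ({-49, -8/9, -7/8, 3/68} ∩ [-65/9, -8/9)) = ℝ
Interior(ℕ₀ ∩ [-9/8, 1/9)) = ∅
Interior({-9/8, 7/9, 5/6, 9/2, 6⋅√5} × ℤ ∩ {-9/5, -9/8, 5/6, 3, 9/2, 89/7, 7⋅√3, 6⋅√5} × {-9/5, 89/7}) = ∅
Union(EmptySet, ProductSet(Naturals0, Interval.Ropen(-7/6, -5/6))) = ProductSet(Naturals0, Interval.Ropen(-7/6, -5/6))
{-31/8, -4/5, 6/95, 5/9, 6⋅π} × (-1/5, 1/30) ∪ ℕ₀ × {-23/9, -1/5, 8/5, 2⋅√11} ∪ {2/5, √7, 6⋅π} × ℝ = ({2/5, √7, 6⋅π} × ℝ) ∪ (ℕ₀ × {-23/9, -1/5, 8/5, 2⋅√11}) ∪ ({-31/8, -4/5, 6/95, 5/9, 6⋅π} × (-1/5, 1/30))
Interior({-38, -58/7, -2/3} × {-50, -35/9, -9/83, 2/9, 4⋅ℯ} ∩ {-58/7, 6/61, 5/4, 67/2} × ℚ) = ∅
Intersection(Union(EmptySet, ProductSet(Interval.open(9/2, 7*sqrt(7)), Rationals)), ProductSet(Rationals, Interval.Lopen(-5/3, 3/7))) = ProductSet(Intersection(Interval.open(9/2, 7*sqrt(7)), Rationals), Intersection(Interval.Lopen(-5/3, 3/7), Rationals))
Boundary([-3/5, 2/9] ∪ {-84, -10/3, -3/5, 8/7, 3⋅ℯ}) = {-84, -10/3, -3/5, 2/9, 8/7, 3⋅ℯ}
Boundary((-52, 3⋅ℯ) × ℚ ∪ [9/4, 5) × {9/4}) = [-52, 3⋅ℯ] × ℝ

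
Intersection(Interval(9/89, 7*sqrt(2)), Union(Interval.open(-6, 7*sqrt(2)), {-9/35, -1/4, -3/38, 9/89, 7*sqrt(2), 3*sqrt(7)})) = Interval(9/89, 7*sqrt(2))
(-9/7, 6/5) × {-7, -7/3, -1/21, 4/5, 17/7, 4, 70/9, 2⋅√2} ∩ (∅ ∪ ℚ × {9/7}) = ∅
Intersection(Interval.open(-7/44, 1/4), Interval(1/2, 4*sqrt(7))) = EmptySet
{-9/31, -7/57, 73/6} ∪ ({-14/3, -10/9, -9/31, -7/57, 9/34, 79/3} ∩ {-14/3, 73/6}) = {-14/3, -9/31, -7/57, 73/6}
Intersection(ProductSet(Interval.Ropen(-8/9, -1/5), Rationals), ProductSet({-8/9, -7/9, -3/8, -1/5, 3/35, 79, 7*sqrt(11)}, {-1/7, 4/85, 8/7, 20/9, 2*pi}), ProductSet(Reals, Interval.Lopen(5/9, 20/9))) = ProductSet({-8/9, -7/9, -3/8}, {8/7, 20/9})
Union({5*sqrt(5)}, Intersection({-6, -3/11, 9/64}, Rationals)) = {-6, -3/11, 9/64, 5*sqrt(5)}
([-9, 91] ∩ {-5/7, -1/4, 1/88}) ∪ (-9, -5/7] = (-9, -5/7] ∪ {-1/4, 1/88}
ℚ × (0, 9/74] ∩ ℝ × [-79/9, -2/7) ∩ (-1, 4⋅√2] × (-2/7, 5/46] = ∅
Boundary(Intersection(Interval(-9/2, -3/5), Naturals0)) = EmptySet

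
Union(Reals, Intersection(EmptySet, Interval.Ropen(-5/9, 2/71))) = Reals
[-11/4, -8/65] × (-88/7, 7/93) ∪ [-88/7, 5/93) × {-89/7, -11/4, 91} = ([-88/7, 5/93) × {-89/7, -11/4, 91}) ∪ ([-11/4, -8/65] × (-88/7, 7/93))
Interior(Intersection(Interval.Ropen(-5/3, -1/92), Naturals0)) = EmptySet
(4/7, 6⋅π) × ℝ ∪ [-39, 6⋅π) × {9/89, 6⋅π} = ((4/7, 6⋅π) × ℝ) ∪ ([-39, 6⋅π) × {9/89, 6⋅π})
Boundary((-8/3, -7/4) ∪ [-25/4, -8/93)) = {-25/4, -8/93}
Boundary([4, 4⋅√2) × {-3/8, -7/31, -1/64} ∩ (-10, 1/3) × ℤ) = ∅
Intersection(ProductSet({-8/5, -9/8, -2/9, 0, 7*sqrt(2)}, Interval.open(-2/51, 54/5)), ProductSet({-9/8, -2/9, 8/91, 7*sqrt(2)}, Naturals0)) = ProductSet({-9/8, -2/9, 7*sqrt(2)}, Range(0, 11, 1))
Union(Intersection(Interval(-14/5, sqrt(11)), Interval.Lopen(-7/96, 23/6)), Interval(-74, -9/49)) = Union(Interval(-74, -9/49), Interval.Lopen(-7/96, sqrt(11)))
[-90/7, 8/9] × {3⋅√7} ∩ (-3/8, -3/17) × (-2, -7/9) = ∅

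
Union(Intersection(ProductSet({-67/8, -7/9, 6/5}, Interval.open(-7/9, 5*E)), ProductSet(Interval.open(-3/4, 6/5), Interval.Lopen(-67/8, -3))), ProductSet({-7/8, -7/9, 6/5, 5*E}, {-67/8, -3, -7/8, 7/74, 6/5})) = ProductSet({-7/8, -7/9, 6/5, 5*E}, {-67/8, -3, -7/8, 7/74, 6/5})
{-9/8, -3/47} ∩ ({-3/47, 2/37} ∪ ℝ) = {-9/8, -3/47}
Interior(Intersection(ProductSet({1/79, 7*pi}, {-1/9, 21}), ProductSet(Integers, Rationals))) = EmptySet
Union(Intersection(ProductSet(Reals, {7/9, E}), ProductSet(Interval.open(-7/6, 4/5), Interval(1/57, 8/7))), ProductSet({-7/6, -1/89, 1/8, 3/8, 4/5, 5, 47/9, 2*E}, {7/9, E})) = Union(ProductSet({-7/6, -1/89, 1/8, 3/8, 4/5, 5, 47/9, 2*E}, {7/9, E}), ProductSet(Interval.open(-7/6, 4/5), {7/9}))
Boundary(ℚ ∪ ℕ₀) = ℝ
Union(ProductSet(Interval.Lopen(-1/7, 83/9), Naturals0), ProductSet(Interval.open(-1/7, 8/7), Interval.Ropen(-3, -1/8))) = Union(ProductSet(Interval.open(-1/7, 8/7), Interval.Ropen(-3, -1/8)), ProductSet(Interval.Lopen(-1/7, 83/9), Naturals0))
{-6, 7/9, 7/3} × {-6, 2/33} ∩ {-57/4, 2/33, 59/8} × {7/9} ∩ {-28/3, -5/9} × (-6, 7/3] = ∅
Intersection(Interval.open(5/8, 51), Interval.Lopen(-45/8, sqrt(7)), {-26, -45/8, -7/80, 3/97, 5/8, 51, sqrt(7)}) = {sqrt(7)}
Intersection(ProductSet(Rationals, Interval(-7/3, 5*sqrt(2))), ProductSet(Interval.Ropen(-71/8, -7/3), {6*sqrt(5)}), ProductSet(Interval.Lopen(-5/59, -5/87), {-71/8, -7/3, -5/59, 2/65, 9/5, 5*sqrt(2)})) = EmptySet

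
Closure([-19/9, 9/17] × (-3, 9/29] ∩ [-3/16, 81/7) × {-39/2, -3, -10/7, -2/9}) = [-3/16, 9/17] × {-10/7, -2/9}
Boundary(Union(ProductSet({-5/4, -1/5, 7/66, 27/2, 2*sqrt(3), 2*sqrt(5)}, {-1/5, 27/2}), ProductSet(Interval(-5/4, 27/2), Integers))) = Union(ProductSet({-5/4, -1/5, 7/66, 27/2, 2*sqrt(3), 2*sqrt(5)}, {-1/5, 27/2}), ProductSet(Interval(-5/4, 27/2), Integers))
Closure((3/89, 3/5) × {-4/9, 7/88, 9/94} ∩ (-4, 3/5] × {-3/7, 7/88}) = [3/89, 3/5] × {7/88}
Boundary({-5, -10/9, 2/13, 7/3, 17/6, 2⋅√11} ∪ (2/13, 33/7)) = {-5, -10/9, 2/13, 33/7, 2⋅√11}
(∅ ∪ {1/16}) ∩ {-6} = ∅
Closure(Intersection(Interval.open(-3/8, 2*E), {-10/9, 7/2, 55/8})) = {7/2}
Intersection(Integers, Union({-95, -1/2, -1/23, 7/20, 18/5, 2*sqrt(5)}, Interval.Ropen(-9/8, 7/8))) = Union({-95}, Range(-1, 1, 1))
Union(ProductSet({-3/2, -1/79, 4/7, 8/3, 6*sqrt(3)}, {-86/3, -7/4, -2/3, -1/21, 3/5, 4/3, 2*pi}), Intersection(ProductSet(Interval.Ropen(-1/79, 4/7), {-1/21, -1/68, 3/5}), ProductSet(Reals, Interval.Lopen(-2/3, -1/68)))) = Union(ProductSet({-3/2, -1/79, 4/7, 8/3, 6*sqrt(3)}, {-86/3, -7/4, -2/3, -1/21, 3/5, 4/3, 2*pi}), ProductSet(Interval.Ropen(-1/79, 4/7), {-1/21, -1/68}))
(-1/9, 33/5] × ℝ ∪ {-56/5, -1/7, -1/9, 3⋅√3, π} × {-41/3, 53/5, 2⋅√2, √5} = ((-1/9, 33/5] × ℝ) ∪ ({-56/5, -1/7, -1/9, 3⋅√3, π} × {-41/3, 53/5, 2⋅√2, √5})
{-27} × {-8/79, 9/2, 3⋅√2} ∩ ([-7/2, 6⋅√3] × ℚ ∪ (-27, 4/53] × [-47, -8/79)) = ∅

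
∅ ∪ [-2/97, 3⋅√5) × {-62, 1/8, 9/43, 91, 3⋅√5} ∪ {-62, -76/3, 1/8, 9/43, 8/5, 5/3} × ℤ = ({-62, -76/3, 1/8, 9/43, 8/5, 5/3} × ℤ) ∪ ([-2/97, 3⋅√5) × {-62, 1/8, 9/43, 91, 3⋅√5})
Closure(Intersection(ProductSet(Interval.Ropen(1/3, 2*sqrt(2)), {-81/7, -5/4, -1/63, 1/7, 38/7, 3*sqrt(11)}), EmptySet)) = EmptySet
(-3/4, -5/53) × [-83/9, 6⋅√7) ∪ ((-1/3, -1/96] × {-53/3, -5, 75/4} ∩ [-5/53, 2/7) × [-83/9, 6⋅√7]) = ([-5/53, -1/96] × {-5}) ∪ ((-3/4, -5/53) × [-83/9, 6⋅√7))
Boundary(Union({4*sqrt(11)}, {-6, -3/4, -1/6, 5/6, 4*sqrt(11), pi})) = {-6, -3/4, -1/6, 5/6, 4*sqrt(11), pi}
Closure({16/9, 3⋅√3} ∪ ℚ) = ℝ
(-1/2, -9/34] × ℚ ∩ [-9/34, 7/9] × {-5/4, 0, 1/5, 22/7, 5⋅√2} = {-9/34} × {-5/4, 0, 1/5, 22/7}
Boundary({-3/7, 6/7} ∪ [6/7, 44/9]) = {-3/7, 6/7, 44/9}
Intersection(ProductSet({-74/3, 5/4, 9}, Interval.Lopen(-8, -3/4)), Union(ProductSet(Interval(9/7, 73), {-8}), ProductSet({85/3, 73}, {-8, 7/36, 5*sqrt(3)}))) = EmptySet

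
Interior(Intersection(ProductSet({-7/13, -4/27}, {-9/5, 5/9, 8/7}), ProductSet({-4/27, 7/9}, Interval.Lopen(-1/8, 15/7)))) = EmptySet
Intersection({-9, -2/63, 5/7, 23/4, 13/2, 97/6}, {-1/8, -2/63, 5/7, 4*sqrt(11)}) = {-2/63, 5/7}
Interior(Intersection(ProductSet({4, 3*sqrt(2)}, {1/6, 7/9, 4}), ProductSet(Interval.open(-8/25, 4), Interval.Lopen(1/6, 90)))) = EmptySet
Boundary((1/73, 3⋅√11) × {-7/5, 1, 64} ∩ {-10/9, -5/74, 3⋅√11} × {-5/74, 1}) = ∅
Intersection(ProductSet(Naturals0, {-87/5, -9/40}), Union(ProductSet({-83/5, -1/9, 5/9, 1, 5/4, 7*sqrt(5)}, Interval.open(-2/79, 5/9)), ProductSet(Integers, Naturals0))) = EmptySet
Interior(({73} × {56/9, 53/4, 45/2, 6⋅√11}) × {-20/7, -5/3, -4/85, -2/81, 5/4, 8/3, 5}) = ∅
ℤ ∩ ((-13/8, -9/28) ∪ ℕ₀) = {-1} ∪ ℕ₀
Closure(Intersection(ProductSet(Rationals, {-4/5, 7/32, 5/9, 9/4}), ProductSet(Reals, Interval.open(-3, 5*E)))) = ProductSet(Reals, {-4/5, 7/32, 5/9, 9/4})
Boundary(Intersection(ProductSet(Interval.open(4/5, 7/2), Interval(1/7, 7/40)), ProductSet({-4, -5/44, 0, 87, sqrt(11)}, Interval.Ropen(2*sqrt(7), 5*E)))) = EmptySet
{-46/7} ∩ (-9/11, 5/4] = ∅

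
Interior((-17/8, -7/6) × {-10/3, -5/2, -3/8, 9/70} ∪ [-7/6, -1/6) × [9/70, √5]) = (-7/6, -1/6) × (9/70, √5)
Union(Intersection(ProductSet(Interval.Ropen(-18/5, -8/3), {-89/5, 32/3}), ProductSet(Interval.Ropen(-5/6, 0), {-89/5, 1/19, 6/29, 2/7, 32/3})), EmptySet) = EmptySet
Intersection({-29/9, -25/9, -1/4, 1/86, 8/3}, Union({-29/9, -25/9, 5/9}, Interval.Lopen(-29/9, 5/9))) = {-29/9, -25/9, -1/4, 1/86}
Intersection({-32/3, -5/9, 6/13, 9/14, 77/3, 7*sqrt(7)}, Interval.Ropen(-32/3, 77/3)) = {-32/3, -5/9, 6/13, 9/14, 7*sqrt(7)}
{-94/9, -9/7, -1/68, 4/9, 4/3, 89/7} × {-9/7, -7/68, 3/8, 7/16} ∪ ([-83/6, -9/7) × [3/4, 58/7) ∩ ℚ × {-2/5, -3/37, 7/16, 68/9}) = ((ℚ ∩ [-83/6, -9/7)) × {68/9}) ∪ ({-94/9, -9/7, -1/68, 4/9, 4/3, 89/7} × {-9/7, -7/68, 3/8, 7/16})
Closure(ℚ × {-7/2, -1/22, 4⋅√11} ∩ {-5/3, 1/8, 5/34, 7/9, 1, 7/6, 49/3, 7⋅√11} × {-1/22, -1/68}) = {-5/3, 1/8, 5/34, 7/9, 1, 7/6, 49/3} × {-1/22}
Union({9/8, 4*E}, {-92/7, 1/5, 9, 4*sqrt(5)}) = {-92/7, 1/5, 9/8, 9, 4*sqrt(5), 4*E}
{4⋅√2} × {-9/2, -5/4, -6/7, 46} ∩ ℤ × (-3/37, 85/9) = ∅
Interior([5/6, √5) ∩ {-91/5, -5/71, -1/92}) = ∅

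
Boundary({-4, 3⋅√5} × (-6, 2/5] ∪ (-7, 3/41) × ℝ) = ({-7, 3/41} × ℝ) ∪ ({3⋅√5} × [-6, 2/5])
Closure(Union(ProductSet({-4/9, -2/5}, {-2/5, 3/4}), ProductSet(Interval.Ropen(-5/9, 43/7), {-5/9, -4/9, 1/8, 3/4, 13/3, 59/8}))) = Union(ProductSet({-4/9, -2/5}, {-2/5, 3/4}), ProductSet(Interval(-5/9, 43/7), {-5/9, -4/9, 1/8, 3/4, 13/3, 59/8}))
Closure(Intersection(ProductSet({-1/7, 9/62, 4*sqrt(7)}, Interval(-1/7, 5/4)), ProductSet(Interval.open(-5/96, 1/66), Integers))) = EmptySet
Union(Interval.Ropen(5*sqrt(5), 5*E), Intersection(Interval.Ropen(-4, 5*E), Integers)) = Union(Interval.Ropen(5*sqrt(5), 5*E), Range(-4, 14, 1))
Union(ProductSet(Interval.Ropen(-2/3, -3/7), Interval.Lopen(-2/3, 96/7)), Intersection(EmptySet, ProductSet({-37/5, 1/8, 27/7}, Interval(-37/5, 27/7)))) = ProductSet(Interval.Ropen(-2/3, -3/7), Interval.Lopen(-2/3, 96/7))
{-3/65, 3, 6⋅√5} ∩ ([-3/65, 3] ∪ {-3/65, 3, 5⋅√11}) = {-3/65, 3}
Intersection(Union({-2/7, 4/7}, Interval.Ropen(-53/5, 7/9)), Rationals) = Intersection(Interval.Ropen(-53/5, 7/9), Rationals)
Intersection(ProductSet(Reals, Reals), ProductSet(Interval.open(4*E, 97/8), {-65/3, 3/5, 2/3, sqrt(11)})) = ProductSet(Interval.open(4*E, 97/8), {-65/3, 3/5, 2/3, sqrt(11)})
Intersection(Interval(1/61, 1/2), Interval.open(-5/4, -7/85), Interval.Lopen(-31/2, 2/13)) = EmptySet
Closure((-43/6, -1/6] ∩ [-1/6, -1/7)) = {-1/6}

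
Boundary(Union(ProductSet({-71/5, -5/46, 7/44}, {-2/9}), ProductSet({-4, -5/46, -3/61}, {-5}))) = Union(ProductSet({-71/5, -5/46, 7/44}, {-2/9}), ProductSet({-4, -5/46, -3/61}, {-5}))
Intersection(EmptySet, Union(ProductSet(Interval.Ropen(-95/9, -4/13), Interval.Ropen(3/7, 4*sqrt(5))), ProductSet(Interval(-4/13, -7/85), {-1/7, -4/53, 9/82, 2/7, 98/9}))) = EmptySet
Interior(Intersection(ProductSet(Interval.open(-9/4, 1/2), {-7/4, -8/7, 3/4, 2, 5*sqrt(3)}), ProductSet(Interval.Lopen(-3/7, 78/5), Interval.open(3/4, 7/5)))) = EmptySet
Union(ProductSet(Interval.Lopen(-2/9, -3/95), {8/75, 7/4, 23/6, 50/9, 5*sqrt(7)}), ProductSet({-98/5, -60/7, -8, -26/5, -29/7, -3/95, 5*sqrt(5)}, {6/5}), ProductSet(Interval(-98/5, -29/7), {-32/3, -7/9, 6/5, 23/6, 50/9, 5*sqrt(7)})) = Union(ProductSet({-98/5, -60/7, -8, -26/5, -29/7, -3/95, 5*sqrt(5)}, {6/5}), ProductSet(Interval(-98/5, -29/7), {-32/3, -7/9, 6/5, 23/6, 50/9, 5*sqrt(7)}), ProductSet(Interval.Lopen(-2/9, -3/95), {8/75, 7/4, 23/6, 50/9, 5*sqrt(7)}))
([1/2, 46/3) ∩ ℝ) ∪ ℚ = ℚ ∪ [1/2, 46/3]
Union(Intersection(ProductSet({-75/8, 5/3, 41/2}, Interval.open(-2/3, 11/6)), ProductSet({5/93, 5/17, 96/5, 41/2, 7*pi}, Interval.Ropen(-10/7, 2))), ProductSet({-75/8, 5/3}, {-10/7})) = Union(ProductSet({41/2}, Interval.open(-2/3, 11/6)), ProductSet({-75/8, 5/3}, {-10/7}))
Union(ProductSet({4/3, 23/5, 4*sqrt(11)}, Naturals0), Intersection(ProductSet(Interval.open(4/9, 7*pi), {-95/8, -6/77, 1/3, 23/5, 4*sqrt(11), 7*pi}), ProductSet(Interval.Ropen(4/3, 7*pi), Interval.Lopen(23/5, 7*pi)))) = Union(ProductSet({4/3, 23/5, 4*sqrt(11)}, Naturals0), ProductSet(Interval.Ropen(4/3, 7*pi), {4*sqrt(11), 7*pi}))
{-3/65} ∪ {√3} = {-3/65, √3}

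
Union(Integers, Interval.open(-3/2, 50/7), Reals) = Interval(-oo, oo)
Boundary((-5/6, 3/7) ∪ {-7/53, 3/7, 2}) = {-5/6, 3/7, 2}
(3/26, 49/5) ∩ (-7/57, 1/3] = (3/26, 1/3]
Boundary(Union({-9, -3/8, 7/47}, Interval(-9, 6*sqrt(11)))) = {-9, 6*sqrt(11)}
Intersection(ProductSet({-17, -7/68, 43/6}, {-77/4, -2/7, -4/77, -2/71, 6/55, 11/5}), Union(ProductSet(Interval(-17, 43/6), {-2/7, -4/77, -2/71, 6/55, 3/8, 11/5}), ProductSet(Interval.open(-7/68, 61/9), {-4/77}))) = ProductSet({-17, -7/68, 43/6}, {-2/7, -4/77, -2/71, 6/55, 11/5})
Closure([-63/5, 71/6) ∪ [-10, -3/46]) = [-63/5, 71/6]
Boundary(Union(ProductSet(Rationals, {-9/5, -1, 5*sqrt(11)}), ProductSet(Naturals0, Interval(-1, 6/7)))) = Union(ProductSet(Naturals0, Interval(-1, 6/7)), ProductSet(Reals, {-9/5, -1, 5*sqrt(11)}))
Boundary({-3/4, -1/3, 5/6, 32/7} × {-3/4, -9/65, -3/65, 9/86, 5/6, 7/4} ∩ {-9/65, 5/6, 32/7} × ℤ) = ∅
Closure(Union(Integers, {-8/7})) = Union({-8/7}, Integers)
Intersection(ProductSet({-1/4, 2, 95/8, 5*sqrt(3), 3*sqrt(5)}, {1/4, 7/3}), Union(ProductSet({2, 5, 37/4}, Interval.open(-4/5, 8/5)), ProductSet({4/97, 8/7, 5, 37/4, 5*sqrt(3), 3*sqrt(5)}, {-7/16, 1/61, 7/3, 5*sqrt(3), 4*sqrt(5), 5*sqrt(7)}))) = Union(ProductSet({2}, {1/4}), ProductSet({5*sqrt(3), 3*sqrt(5)}, {7/3}))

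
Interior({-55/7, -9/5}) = ∅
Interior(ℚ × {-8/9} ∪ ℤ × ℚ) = ∅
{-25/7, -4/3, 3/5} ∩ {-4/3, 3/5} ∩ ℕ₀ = ∅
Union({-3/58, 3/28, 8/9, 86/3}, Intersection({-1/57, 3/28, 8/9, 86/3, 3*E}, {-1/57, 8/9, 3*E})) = {-3/58, -1/57, 3/28, 8/9, 86/3, 3*E}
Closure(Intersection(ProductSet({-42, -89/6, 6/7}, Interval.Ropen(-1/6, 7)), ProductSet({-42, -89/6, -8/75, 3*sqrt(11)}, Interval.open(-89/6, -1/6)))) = EmptySet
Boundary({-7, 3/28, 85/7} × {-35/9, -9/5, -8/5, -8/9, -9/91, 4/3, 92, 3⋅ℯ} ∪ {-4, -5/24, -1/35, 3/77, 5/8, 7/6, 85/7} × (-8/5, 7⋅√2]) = ({-7, 3/28, 85/7} × {-35/9, -9/5, -8/5, -8/9, -9/91, 4/3, 92, 3⋅ℯ}) ∪ ({-4, -5/24, -1/35, 3/77, 5/8, 7/6, 85/7} × [-8/5, 7⋅√2])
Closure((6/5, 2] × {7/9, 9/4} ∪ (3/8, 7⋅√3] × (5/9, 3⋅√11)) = ({3/8, 7⋅√3} × [5/9, 3⋅√11]) ∪ ([3/8, 7⋅√3] × {5/9, 3⋅√11}) ∪ ((3/8, 7⋅√3] × (5/9, 3⋅√11))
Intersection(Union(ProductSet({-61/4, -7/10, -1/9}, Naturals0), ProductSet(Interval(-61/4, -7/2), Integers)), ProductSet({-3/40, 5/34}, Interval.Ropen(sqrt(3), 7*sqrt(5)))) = EmptySet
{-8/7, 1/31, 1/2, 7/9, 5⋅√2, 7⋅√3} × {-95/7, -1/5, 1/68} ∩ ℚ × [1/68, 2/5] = {-8/7, 1/31, 1/2, 7/9} × {1/68}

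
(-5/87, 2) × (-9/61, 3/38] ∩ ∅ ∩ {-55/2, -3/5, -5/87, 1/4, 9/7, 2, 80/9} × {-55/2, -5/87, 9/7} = ∅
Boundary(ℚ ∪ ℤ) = ℝ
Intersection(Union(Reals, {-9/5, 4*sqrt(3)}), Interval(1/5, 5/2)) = Interval(1/5, 5/2)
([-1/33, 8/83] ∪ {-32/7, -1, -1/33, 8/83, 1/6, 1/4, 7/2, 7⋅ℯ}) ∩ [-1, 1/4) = {-1, 1/6} ∪ [-1/33, 8/83]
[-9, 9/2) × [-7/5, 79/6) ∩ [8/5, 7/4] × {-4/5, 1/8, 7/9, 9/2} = [8/5, 7/4] × {-4/5, 1/8, 7/9, 9/2}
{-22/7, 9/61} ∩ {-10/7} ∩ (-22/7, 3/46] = ∅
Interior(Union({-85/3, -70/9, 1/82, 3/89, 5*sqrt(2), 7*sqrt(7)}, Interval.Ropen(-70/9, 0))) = Interval.open(-70/9, 0)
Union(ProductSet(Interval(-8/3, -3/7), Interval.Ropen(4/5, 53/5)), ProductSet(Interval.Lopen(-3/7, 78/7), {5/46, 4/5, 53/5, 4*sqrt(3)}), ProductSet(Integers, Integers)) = Union(ProductSet(Integers, Integers), ProductSet(Interval(-8/3, -3/7), Interval.Ropen(4/5, 53/5)), ProductSet(Interval.Lopen(-3/7, 78/7), {5/46, 4/5, 53/5, 4*sqrt(3)}))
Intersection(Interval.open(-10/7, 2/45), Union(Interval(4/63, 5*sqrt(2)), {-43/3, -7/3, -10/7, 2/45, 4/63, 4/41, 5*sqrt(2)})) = EmptySet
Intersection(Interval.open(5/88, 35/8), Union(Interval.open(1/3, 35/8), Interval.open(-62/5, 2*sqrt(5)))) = Interval.open(5/88, 35/8)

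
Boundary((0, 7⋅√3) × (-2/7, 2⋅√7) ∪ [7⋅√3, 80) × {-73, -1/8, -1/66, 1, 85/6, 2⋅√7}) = ({0, 7⋅√3} × [-2/7, 2⋅√7]) ∪ ([0, 7⋅√3] × {-2/7, 2⋅√7}) ∪ ([7⋅√3, 80] × {-73, -1/8, -1/66, 1, 85/6, 2⋅√7})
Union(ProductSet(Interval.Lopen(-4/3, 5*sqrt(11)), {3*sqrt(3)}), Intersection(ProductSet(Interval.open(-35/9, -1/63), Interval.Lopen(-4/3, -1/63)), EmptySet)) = ProductSet(Interval.Lopen(-4/3, 5*sqrt(11)), {3*sqrt(3)})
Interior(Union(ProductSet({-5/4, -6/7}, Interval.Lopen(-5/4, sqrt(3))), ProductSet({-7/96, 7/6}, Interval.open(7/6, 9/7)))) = EmptySet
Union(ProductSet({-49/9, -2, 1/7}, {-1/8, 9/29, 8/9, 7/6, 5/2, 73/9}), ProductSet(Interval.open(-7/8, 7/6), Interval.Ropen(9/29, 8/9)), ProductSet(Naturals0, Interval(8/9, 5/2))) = Union(ProductSet({-49/9, -2, 1/7}, {-1/8, 9/29, 8/9, 7/6, 5/2, 73/9}), ProductSet(Interval.open(-7/8, 7/6), Interval.Ropen(9/29, 8/9)), ProductSet(Naturals0, Interval(8/9, 5/2)))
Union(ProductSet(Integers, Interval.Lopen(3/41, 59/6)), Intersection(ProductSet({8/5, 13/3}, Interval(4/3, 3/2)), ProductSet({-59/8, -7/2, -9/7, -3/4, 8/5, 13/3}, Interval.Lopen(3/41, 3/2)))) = Union(ProductSet({8/5, 13/3}, Interval(4/3, 3/2)), ProductSet(Integers, Interval.Lopen(3/41, 59/6)))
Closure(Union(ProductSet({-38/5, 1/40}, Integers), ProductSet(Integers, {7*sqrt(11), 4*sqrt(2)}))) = Union(ProductSet({-38/5, 1/40}, Integers), ProductSet(Integers, {7*sqrt(11), 4*sqrt(2)}))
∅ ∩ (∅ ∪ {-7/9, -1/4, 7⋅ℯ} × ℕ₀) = ∅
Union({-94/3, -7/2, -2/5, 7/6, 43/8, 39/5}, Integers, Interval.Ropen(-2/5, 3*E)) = Union({-94/3, -7/2}, Integers, Interval.Ropen(-2/5, 3*E))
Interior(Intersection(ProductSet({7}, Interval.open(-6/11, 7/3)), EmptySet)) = EmptySet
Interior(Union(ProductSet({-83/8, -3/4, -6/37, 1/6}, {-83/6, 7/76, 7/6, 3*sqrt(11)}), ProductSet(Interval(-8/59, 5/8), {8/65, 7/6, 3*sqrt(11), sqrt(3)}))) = EmptySet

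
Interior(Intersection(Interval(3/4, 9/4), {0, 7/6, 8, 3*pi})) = EmptySet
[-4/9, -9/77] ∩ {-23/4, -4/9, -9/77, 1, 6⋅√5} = {-4/9, -9/77}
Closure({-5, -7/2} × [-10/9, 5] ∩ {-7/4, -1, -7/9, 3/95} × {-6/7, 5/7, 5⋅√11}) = ∅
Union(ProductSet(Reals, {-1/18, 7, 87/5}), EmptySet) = ProductSet(Reals, {-1/18, 7, 87/5})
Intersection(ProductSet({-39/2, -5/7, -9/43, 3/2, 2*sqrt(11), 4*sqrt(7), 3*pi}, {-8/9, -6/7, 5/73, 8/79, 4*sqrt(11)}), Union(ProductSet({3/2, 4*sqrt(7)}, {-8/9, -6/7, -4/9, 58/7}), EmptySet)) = ProductSet({3/2, 4*sqrt(7)}, {-8/9, -6/7})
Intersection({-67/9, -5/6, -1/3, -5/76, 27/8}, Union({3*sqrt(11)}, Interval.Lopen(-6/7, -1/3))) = {-5/6, -1/3}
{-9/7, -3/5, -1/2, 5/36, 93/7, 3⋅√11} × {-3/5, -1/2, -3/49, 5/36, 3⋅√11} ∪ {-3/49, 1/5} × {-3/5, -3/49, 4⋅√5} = ({-3/49, 1/5} × {-3/5, -3/49, 4⋅√5}) ∪ ({-9/7, -3/5, -1/2, 5/36, 93/7, 3⋅√11} × {-3/5, -1/2, -3/49, 5/36, 3⋅√11})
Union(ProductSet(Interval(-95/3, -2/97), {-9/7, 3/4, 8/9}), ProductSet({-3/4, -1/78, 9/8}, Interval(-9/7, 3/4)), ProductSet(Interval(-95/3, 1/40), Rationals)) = Union(ProductSet({-3/4, -1/78, 9/8}, Interval(-9/7, 3/4)), ProductSet(Interval(-95/3, 1/40), Rationals))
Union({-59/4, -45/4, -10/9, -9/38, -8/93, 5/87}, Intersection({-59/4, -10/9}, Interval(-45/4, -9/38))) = {-59/4, -45/4, -10/9, -9/38, -8/93, 5/87}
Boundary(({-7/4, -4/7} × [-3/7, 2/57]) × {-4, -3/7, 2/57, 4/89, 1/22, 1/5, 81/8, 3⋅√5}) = ({-7/4, -4/7} × [-3/7, 2/57]) × {-4, -3/7, 2/57, 4/89, 1/22, 1/5, 81/8, 3⋅√5}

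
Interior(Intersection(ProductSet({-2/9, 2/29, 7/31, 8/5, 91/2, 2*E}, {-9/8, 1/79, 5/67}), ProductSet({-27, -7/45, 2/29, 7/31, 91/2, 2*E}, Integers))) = EmptySet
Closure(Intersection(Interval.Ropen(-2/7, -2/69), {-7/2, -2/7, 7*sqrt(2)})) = {-2/7}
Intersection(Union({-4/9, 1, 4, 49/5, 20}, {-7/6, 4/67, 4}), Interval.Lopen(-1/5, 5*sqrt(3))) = {4/67, 1, 4}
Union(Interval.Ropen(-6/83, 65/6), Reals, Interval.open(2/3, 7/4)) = Interval(-oo, oo)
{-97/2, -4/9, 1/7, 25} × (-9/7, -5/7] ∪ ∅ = {-97/2, -4/9, 1/7, 25} × (-9/7, -5/7]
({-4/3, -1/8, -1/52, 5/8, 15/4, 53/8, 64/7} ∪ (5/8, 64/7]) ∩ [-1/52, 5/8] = {-1/52, 5/8}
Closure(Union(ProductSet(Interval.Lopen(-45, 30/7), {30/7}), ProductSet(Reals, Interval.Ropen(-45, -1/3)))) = Union(ProductSet(Interval(-45, 30/7), {30/7}), ProductSet(Reals, Interval(-45, -1/3)))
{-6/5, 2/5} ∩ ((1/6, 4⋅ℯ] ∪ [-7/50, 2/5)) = {2/5}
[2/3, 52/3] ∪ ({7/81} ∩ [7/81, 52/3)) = {7/81} ∪ [2/3, 52/3]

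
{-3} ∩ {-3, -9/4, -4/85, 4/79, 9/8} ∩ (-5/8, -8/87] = ∅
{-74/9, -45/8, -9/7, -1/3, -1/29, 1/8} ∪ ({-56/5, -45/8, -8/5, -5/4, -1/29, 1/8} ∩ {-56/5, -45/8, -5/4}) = {-56/5, -74/9, -45/8, -9/7, -5/4, -1/3, -1/29, 1/8}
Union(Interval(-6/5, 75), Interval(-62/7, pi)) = Interval(-62/7, 75)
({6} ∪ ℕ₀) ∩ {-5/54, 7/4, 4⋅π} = ∅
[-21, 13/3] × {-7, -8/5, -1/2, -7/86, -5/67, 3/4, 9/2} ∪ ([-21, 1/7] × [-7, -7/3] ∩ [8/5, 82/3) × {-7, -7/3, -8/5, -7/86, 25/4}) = [-21, 13/3] × {-7, -8/5, -1/2, -7/86, -5/67, 3/4, 9/2}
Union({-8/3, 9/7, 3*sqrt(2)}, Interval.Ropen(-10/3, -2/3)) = Union({9/7, 3*sqrt(2)}, Interval.Ropen(-10/3, -2/3))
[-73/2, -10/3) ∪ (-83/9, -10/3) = [-73/2, -10/3)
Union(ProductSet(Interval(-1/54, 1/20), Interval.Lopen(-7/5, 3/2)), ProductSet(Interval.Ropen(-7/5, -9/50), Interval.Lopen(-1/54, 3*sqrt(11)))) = Union(ProductSet(Interval.Ropen(-7/5, -9/50), Interval.Lopen(-1/54, 3*sqrt(11))), ProductSet(Interval(-1/54, 1/20), Interval.Lopen(-7/5, 3/2)))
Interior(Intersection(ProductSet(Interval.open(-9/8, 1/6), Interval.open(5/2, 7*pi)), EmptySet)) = EmptySet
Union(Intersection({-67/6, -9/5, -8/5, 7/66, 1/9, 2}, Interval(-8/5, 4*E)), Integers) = Union({-8/5, 7/66, 1/9}, Integers)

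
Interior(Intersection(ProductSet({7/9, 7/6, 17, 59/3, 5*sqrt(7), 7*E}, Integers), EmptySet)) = EmptySet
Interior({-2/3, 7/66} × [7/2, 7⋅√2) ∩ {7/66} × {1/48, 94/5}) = ∅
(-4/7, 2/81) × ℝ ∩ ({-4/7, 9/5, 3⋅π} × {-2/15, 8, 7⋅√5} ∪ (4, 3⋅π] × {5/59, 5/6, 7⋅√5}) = ∅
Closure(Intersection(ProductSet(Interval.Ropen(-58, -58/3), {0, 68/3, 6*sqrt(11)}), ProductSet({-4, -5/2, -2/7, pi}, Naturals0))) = EmptySet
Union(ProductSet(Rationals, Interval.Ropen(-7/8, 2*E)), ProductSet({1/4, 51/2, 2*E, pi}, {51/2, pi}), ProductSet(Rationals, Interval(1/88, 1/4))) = Union(ProductSet({1/4, 51/2, 2*E, pi}, {51/2, pi}), ProductSet(Rationals, Interval.Ropen(-7/8, 2*E)))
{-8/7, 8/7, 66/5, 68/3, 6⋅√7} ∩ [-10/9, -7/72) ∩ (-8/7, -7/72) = ∅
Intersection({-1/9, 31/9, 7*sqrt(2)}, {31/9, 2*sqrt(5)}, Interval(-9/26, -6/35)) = EmptySet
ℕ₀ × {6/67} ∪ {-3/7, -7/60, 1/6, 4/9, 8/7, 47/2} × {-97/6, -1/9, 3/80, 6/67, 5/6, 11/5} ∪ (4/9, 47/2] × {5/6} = (ℕ₀ × {6/67}) ∪ ((4/9, 47/2] × {5/6}) ∪ ({-3/7, -7/60, 1/6, 4/9, 8/7, 47/2} × {-97/6, -1/9, 3/80, 6/67, 5/6, 11/5})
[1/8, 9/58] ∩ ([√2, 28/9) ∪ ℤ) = ∅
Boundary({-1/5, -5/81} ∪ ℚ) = ℝ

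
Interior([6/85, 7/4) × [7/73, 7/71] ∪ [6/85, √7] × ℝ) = (6/85, √7) × ℝ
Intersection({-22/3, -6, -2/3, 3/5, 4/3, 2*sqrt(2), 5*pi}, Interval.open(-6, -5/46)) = {-2/3}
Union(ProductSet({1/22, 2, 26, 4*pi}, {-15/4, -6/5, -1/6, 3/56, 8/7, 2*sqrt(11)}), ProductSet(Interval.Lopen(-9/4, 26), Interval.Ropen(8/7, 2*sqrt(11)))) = Union(ProductSet({1/22, 2, 26, 4*pi}, {-15/4, -6/5, -1/6, 3/56, 8/7, 2*sqrt(11)}), ProductSet(Interval.Lopen(-9/4, 26), Interval.Ropen(8/7, 2*sqrt(11))))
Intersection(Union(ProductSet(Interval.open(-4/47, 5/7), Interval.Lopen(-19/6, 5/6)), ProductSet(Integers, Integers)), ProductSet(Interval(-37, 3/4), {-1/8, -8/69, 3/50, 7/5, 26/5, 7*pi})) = ProductSet(Interval.open(-4/47, 5/7), {-1/8, -8/69, 3/50})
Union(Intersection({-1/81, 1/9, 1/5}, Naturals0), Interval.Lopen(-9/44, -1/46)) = Interval.Lopen(-9/44, -1/46)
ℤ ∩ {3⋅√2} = ∅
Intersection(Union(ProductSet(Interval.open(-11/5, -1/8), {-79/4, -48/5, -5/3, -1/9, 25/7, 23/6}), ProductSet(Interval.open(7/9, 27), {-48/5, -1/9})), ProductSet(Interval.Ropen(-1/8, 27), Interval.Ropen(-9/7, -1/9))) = EmptySet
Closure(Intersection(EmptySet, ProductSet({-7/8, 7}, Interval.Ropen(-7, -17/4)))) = EmptySet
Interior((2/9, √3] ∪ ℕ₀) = ({1} \ ℕ₀ \ (2/9, √3)) ∪ ((2/9, √3) \ ℕ₀ \ (2/9, √3)) ∪ (ℕ₀ \ ({2/9, √3} ∪ (ℕ₀ \ (2/9, √3)))) ∪ ({1} \ ({2/9, √3} ∪ (ℕ₀ \ (2/9, √3))))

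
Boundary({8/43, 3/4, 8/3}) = {8/43, 3/4, 8/3}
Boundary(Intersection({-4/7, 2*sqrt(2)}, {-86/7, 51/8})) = EmptySet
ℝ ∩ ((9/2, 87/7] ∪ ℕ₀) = ℕ₀ ∪ (9/2, 87/7]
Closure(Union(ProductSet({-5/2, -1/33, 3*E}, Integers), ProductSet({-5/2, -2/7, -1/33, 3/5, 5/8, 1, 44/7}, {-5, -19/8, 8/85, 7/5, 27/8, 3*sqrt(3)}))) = Union(ProductSet({-5/2, -1/33, 3*E}, Integers), ProductSet({-5/2, -2/7, -1/33, 3/5, 5/8, 1, 44/7}, {-5, -19/8, 8/85, 7/5, 27/8, 3*sqrt(3)}))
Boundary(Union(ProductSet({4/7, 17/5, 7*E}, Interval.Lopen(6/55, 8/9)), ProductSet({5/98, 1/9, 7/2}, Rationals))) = Union(ProductSet({5/98, 1/9, 7/2}, Reals), ProductSet({4/7, 17/5, 7*E}, Interval(6/55, 8/9)))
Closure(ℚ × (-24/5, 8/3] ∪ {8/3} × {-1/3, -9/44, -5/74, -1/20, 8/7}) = ℝ × [-24/5, 8/3]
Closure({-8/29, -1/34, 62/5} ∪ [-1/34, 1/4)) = {-8/29, 62/5} ∪ [-1/34, 1/4]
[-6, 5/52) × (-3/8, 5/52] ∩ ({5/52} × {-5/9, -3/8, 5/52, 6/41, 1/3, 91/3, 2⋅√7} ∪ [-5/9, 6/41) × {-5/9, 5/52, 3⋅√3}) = [-5/9, 5/52) × {5/52}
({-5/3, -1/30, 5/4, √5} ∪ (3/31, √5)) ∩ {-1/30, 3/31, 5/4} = {-1/30, 5/4}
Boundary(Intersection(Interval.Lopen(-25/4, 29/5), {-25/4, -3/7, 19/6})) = {-3/7, 19/6}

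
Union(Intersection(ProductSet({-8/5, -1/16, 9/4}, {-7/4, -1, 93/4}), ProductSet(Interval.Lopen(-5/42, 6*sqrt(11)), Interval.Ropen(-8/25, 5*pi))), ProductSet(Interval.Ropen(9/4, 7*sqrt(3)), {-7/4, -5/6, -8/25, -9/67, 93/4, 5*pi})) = ProductSet(Interval.Ropen(9/4, 7*sqrt(3)), {-7/4, -5/6, -8/25, -9/67, 93/4, 5*pi})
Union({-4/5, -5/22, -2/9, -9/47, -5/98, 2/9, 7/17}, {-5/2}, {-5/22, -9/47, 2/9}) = {-5/2, -4/5, -5/22, -2/9, -9/47, -5/98, 2/9, 7/17}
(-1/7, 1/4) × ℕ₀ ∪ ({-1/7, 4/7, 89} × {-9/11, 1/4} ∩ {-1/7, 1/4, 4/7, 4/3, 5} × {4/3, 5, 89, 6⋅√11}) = (-1/7, 1/4) × ℕ₀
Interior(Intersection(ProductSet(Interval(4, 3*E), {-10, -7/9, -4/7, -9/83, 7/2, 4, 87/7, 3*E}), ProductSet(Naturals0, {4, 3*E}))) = EmptySet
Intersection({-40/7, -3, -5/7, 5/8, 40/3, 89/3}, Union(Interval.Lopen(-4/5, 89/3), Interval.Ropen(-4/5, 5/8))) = {-5/7, 5/8, 40/3, 89/3}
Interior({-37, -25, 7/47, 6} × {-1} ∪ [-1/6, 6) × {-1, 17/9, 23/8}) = ∅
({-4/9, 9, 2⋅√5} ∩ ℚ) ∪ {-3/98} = {-4/9, -3/98, 9}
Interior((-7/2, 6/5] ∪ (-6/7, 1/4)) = (-7/2, 6/5)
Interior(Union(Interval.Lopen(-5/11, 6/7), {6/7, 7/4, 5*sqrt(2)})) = Interval.open(-5/11, 6/7)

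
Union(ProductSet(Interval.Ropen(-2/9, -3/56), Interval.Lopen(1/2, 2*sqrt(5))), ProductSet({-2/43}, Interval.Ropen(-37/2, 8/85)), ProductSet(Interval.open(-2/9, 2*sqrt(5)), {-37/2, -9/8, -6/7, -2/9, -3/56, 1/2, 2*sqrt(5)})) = Union(ProductSet({-2/43}, Interval.Ropen(-37/2, 8/85)), ProductSet(Interval.Ropen(-2/9, -3/56), Interval.Lopen(1/2, 2*sqrt(5))), ProductSet(Interval.open(-2/9, 2*sqrt(5)), {-37/2, -9/8, -6/7, -2/9, -3/56, 1/2, 2*sqrt(5)}))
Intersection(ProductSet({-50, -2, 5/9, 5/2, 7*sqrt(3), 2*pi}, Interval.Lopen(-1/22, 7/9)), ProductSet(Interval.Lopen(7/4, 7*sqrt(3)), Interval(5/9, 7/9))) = ProductSet({5/2, 7*sqrt(3), 2*pi}, Interval(5/9, 7/9))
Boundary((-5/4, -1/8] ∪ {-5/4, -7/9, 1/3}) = {-5/4, -1/8, 1/3}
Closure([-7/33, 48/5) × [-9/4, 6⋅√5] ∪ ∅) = [-7/33, 48/5] × [-9/4, 6⋅√5]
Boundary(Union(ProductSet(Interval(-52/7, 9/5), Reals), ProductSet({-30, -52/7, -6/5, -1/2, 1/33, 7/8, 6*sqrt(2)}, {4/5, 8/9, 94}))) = Union(ProductSet({-52/7, 9/5}, Reals), ProductSet({-30, -52/7, 6*sqrt(2)}, {4/5, 8/9, 94}))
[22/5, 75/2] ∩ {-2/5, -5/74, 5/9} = ∅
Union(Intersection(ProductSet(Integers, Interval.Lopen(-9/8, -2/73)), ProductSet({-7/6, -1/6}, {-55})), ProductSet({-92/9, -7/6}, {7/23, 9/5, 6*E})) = ProductSet({-92/9, -7/6}, {7/23, 9/5, 6*E})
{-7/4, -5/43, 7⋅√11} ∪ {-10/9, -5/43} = {-7/4, -10/9, -5/43, 7⋅√11}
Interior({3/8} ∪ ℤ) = ∅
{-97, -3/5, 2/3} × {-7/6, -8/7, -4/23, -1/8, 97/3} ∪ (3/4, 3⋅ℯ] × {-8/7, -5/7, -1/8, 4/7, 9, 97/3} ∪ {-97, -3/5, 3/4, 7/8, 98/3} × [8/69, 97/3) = ({-97, -3/5, 2/3} × {-7/6, -8/7, -4/23, -1/8, 97/3}) ∪ ({-97, -3/5, 3/4, 7/8, 98/3} × [8/69, 97/3)) ∪ ((3/4, 3⋅ℯ] × {-8/7, -5/7, -1/8, 4/7, 9, 97/3})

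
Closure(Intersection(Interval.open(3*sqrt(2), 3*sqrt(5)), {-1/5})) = EmptySet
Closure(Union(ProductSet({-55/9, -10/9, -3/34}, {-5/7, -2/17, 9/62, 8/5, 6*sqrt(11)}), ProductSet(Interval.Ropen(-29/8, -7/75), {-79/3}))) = Union(ProductSet({-55/9, -10/9, -3/34}, {-5/7, -2/17, 9/62, 8/5, 6*sqrt(11)}), ProductSet(Interval(-29/8, -7/75), {-79/3}))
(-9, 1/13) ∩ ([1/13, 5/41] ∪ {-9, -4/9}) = {-4/9}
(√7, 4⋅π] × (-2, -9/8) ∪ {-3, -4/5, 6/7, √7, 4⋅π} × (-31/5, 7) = ((√7, 4⋅π] × (-2, -9/8)) ∪ ({-3, -4/5, 6/7, √7, 4⋅π} × (-31/5, 7))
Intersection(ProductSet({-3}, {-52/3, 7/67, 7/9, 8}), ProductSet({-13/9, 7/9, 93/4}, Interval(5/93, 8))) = EmptySet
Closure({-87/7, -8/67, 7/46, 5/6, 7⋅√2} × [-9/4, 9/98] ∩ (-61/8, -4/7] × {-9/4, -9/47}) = ∅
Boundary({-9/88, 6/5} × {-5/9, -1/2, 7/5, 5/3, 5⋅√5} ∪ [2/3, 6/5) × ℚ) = ([2/3, 6/5] × ℝ) ∪ ({-9/88, 6/5} × {-5/9, -1/2, 7/5, 5/3, 5⋅√5})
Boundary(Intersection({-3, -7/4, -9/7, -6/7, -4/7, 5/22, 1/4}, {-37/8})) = EmptySet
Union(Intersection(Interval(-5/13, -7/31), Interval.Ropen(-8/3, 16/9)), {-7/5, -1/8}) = Union({-7/5, -1/8}, Interval(-5/13, -7/31))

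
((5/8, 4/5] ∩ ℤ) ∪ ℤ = ℤ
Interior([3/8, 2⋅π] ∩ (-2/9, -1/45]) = ∅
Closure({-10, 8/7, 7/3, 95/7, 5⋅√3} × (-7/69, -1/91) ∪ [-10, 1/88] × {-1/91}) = ([-10, 1/88] × {-1/91}) ∪ ({-10, 8/7, 7/3, 95/7, 5⋅√3} × [-7/69, -1/91])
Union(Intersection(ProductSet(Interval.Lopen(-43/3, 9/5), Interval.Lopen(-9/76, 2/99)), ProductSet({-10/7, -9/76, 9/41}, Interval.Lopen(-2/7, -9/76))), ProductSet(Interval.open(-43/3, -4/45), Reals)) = ProductSet(Interval.open(-43/3, -4/45), Reals)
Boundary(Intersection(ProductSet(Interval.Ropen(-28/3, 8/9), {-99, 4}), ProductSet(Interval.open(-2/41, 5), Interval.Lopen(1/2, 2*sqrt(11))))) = ProductSet(Interval(-2/41, 8/9), {4})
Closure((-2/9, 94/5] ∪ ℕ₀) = [-2/9, 94/5] ∪ ℕ₀ ∪ (ℕ₀ \ (-2/9, 94/5))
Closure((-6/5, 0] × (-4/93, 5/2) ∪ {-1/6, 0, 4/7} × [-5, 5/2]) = ({-6/5, 0} × [-4/93, 5/2]) ∪ ([-6/5, 0] × {-4/93, 5/2}) ∪ ({-1/6, 0, 4/7} × [-5, 5/2]) ∪ ((-6/5, 0] × (-4/93, 5/2))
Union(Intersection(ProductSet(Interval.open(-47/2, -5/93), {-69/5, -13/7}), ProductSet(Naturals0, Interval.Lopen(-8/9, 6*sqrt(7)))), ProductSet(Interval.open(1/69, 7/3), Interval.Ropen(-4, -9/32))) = ProductSet(Interval.open(1/69, 7/3), Interval.Ropen(-4, -9/32))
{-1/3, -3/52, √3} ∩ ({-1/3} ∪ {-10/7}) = {-1/3}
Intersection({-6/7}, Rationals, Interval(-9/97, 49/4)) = EmptySet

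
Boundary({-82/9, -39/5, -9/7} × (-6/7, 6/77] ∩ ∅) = ∅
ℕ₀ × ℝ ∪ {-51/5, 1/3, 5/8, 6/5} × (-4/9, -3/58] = (ℕ₀ × ℝ) ∪ ({-51/5, 1/3, 5/8, 6/5} × (-4/9, -3/58])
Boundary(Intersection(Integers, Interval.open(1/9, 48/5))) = Range(1, 10, 1)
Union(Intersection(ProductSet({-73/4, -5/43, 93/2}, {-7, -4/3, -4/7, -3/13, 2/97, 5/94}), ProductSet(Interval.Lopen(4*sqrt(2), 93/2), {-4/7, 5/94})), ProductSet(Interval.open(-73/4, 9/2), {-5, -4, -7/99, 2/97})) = Union(ProductSet({93/2}, {-4/7, 5/94}), ProductSet(Interval.open(-73/4, 9/2), {-5, -4, -7/99, 2/97}))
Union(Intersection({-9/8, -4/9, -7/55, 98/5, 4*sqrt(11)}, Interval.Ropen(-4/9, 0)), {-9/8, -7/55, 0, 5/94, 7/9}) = {-9/8, -4/9, -7/55, 0, 5/94, 7/9}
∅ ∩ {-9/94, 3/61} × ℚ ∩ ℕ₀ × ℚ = ∅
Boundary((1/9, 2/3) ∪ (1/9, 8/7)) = {1/9, 8/7}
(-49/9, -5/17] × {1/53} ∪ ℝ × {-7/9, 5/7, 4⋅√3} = ((-49/9, -5/17] × {1/53}) ∪ (ℝ × {-7/9, 5/7, 4⋅√3})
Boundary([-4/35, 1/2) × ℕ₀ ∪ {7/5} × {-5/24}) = ({7/5} × {-5/24}) ∪ ([-4/35, 1/2] × ℕ₀)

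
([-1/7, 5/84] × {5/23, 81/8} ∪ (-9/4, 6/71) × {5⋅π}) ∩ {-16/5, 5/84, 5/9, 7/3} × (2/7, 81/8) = ∅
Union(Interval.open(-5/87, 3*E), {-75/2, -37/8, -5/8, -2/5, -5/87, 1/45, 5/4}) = Union({-75/2, -37/8, -5/8, -2/5}, Interval.Ropen(-5/87, 3*E))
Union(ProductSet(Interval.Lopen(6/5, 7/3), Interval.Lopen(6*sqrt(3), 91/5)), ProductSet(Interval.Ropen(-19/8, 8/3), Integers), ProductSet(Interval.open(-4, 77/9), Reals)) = ProductSet(Interval.open(-4, 77/9), Reals)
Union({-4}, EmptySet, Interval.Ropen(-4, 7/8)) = Interval.Ropen(-4, 7/8)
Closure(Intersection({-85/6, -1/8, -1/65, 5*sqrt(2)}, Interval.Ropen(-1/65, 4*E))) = {-1/65, 5*sqrt(2)}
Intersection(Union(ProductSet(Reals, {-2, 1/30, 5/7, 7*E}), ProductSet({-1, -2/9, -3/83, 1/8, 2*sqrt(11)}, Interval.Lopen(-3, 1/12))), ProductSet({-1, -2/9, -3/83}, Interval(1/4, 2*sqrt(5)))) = ProductSet({-1, -2/9, -3/83}, {5/7})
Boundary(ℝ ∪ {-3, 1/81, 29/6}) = ∅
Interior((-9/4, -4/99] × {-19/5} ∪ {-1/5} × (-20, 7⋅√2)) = ∅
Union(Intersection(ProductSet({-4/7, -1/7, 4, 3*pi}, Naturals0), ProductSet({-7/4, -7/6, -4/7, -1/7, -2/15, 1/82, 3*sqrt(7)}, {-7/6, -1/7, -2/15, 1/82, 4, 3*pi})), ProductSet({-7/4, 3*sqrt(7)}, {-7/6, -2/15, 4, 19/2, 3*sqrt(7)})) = Union(ProductSet({-7/4, 3*sqrt(7)}, {-7/6, -2/15, 4, 19/2, 3*sqrt(7)}), ProductSet({-4/7, -1/7}, {4}))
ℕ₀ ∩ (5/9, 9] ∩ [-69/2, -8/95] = ∅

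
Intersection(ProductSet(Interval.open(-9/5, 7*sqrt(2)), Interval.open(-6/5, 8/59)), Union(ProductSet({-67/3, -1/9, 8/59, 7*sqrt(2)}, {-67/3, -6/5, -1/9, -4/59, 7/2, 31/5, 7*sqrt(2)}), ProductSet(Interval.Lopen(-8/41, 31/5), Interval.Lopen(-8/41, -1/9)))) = Union(ProductSet({-1/9, 8/59}, {-1/9, -4/59}), ProductSet(Interval.Lopen(-8/41, 31/5), Interval.Lopen(-8/41, -1/9)))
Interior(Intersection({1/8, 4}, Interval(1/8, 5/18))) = EmptySet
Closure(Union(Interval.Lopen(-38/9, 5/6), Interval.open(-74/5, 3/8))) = Interval(-74/5, 5/6)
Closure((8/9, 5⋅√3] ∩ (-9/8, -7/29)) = ∅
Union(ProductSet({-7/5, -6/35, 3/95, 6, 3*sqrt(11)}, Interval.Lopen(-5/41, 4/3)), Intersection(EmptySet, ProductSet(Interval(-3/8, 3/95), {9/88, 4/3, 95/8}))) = ProductSet({-7/5, -6/35, 3/95, 6, 3*sqrt(11)}, Interval.Lopen(-5/41, 4/3))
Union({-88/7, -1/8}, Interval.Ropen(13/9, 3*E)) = Union({-88/7, -1/8}, Interval.Ropen(13/9, 3*E))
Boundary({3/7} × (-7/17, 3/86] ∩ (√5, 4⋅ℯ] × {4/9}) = ∅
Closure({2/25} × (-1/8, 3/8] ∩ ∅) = ∅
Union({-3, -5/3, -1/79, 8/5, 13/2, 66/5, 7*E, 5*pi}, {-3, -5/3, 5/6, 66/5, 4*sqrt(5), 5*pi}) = {-3, -5/3, -1/79, 5/6, 8/5, 13/2, 66/5, 4*sqrt(5), 7*E, 5*pi}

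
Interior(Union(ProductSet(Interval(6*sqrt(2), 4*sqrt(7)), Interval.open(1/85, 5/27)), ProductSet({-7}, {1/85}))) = ProductSet(Interval.open(6*sqrt(2), 4*sqrt(7)), Interval.open(1/85, 5/27))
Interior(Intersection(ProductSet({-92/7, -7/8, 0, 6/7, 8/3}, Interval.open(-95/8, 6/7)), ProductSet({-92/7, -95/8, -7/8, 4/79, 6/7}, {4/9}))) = EmptySet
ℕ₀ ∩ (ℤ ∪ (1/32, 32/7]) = ℕ₀ ∪ {1, 2, 3, 4}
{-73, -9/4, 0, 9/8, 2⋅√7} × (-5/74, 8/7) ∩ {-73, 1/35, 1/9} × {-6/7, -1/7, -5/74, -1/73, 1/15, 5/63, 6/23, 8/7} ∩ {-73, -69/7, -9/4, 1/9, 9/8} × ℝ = {-73} × {-1/73, 1/15, 5/63, 6/23}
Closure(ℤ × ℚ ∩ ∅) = ∅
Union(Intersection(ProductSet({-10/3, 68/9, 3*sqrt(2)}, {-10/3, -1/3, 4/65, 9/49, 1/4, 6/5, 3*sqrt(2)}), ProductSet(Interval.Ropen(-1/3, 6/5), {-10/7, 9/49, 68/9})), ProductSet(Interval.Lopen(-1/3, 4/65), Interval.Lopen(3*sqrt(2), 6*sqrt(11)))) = ProductSet(Interval.Lopen(-1/3, 4/65), Interval.Lopen(3*sqrt(2), 6*sqrt(11)))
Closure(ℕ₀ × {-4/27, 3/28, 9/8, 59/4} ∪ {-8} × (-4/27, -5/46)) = (ℕ₀ × {-4/27, 3/28, 9/8, 59/4}) ∪ ({-8} × [-4/27, -5/46])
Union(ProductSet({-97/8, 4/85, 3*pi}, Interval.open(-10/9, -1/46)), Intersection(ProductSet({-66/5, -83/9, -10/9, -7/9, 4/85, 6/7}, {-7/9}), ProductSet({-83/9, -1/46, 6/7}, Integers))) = ProductSet({-97/8, 4/85, 3*pi}, Interval.open(-10/9, -1/46))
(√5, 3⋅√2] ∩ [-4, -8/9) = ∅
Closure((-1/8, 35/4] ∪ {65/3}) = [-1/8, 35/4] ∪ {65/3}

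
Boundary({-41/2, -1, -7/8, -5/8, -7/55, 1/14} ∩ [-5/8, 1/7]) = {-5/8, -7/55, 1/14}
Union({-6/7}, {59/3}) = {-6/7, 59/3}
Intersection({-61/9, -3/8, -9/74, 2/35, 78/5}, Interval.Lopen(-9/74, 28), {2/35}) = {2/35}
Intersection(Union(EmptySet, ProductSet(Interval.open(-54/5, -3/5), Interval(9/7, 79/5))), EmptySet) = EmptySet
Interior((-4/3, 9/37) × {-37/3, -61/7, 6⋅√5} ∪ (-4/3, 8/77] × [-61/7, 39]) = (-4/3, 8/77) × (-61/7, 39)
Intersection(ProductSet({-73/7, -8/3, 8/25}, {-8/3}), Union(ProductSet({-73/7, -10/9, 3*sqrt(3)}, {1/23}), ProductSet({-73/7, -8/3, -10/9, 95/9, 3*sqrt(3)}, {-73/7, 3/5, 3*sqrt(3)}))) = EmptySet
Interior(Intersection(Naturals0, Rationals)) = EmptySet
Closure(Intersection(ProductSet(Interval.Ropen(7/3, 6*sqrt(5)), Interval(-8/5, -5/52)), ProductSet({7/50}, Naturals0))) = EmptySet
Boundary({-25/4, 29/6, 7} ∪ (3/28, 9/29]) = {-25/4, 3/28, 9/29, 29/6, 7}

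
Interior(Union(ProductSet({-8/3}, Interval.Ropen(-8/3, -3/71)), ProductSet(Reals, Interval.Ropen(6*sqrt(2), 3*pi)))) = ProductSet(Reals, Interval.open(6*sqrt(2), 3*pi))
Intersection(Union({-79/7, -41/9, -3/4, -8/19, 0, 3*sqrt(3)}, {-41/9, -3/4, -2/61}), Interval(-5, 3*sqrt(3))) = {-41/9, -3/4, -8/19, -2/61, 0, 3*sqrt(3)}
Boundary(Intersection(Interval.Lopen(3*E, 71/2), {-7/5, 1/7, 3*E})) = EmptySet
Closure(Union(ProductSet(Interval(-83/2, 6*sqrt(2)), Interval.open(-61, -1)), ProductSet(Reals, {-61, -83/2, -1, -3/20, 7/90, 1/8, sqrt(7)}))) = Union(ProductSet({-83/2, 6*sqrt(2)}, Interval(-61, -1)), ProductSet(Interval(-83/2, 6*sqrt(2)), Interval.open(-61, -1)), ProductSet(Reals, {-61, -83/2, -1, -3/20, 7/90, 1/8, sqrt(7)}))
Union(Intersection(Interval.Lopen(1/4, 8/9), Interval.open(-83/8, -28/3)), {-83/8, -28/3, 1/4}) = {-83/8, -28/3, 1/4}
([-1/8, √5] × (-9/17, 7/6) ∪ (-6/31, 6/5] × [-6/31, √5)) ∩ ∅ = ∅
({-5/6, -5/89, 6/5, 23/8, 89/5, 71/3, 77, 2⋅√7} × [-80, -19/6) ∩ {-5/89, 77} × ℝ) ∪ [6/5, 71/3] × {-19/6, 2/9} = ({-5/89, 77} × [-80, -19/6)) ∪ ([6/5, 71/3] × {-19/6, 2/9})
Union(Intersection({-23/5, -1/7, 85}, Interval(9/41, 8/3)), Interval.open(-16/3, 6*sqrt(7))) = Interval.open(-16/3, 6*sqrt(7))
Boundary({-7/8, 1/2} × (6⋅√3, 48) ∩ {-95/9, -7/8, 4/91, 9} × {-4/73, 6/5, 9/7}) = ∅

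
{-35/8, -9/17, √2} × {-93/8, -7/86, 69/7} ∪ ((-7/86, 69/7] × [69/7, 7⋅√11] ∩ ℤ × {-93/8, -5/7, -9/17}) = {-35/8, -9/17, √2} × {-93/8, -7/86, 69/7}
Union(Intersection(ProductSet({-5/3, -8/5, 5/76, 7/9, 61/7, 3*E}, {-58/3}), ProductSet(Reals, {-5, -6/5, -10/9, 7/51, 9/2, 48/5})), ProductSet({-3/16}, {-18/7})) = ProductSet({-3/16}, {-18/7})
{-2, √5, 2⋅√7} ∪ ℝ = ℝ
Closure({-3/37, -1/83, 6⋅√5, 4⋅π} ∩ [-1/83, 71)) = {-1/83, 6⋅√5, 4⋅π}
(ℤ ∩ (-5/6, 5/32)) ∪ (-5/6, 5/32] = (-5/6, 5/32] ∪ {0}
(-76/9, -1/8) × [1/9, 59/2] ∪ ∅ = (-76/9, -1/8) × [1/9, 59/2]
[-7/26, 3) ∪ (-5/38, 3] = [-7/26, 3]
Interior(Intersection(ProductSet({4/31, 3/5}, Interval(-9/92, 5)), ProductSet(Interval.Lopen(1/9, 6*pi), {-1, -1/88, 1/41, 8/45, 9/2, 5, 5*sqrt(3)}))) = EmptySet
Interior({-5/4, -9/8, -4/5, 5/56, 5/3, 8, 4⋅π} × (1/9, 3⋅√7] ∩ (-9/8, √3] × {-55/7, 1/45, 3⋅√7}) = ∅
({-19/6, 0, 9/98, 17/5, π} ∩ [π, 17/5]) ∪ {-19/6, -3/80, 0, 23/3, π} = {-19/6, -3/80, 0, 17/5, 23/3, π}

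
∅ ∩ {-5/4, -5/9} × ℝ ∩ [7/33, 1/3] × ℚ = ∅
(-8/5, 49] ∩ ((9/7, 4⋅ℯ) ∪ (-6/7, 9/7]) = (-6/7, 4⋅ℯ)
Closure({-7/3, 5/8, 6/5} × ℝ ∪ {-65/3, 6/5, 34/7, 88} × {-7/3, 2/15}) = ({-7/3, 5/8, 6/5} × ℝ) ∪ ({-65/3, 6/5, 34/7, 88} × {-7/3, 2/15})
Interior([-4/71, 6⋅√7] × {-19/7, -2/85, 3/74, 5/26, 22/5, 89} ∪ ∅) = ∅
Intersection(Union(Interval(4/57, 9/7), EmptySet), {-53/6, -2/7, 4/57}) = {4/57}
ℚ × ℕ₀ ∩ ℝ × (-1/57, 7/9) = ℚ × {0}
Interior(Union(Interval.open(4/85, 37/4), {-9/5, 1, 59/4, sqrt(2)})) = Interval.open(4/85, 37/4)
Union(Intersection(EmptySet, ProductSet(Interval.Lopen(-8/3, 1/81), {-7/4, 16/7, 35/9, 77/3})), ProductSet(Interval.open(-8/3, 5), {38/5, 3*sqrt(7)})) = ProductSet(Interval.open(-8/3, 5), {38/5, 3*sqrt(7)})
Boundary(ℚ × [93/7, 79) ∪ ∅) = ℝ × [93/7, 79]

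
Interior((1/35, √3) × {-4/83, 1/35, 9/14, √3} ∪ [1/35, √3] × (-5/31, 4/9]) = (1/35, √3) × (-5/31, 4/9)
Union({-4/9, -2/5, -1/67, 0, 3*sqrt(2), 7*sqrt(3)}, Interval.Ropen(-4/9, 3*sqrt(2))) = Union({7*sqrt(3)}, Interval(-4/9, 3*sqrt(2)))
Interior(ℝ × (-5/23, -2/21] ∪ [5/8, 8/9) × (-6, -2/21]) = ((-∞, ∞) × (-5/23, -2/21)) ∪ ((5/8, 8/9) × (-6, -2/21))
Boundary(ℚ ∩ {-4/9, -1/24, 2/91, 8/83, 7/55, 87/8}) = {-4/9, -1/24, 2/91, 8/83, 7/55, 87/8}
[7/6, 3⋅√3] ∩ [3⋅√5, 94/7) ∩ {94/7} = ∅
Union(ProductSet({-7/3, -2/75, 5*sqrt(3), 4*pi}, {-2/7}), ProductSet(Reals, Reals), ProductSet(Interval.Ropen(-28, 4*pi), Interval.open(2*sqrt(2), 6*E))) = ProductSet(Reals, Reals)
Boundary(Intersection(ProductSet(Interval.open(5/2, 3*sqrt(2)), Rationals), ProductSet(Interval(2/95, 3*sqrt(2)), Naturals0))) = ProductSet(Interval(5/2, 3*sqrt(2)), Naturals0)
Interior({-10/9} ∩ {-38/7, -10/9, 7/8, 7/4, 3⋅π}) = ∅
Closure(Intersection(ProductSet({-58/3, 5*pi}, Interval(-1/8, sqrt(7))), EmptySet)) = EmptySet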